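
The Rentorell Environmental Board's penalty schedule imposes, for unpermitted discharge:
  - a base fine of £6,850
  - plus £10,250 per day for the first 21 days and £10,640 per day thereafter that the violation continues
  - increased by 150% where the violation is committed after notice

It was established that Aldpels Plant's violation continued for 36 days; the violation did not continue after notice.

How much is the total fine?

£381,700

First 21 days: 21 × £10,250 = £215,250
Remaining days: (36 − 21) × £10,640 = £159,600
Per-day component: £215,250 + £159,600 = £374,850
Base plus per-day: £6,850 + £374,850 = £381,700
The violation did not continue after notice: no 150% increase.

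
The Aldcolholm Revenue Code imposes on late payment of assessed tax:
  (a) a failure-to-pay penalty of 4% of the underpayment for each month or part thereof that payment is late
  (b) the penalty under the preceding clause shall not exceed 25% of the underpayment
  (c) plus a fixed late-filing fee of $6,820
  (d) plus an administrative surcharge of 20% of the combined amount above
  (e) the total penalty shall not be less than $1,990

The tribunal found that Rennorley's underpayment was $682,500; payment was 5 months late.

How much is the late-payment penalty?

Accrued rate: 4% × 5 = 20%, capped at 25% → 20%
Failure-to-pay penalty: 20% of $682,500 = $136,500
Penalty before surcharge: $136,500 + $6,820 = $143,320
Administrative surcharge: 20% of $143,320 = $28,664
Total penalty: $143,320 + $28,664 = $171,984
Minimum $1,990: $171,984 meets the minimum, no increase.

$171,984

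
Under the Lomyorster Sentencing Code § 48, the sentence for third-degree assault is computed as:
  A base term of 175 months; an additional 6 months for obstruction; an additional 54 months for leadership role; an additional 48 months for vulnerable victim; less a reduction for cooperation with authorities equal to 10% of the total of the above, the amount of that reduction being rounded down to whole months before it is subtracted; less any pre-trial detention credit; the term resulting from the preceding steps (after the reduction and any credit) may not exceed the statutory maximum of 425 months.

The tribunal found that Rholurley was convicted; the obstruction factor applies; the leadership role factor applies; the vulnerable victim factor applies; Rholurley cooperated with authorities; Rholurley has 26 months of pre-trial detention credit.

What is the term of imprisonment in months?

229 months

Obstruction enhancement: +6 months
Leadership role enhancement: +54 months
Vulnerable victim enhancement: +48 months
Adjusted term: 175 months + 6 months + 54 months + 48 months = 283 months
Cooperation with authorities reduction: 10% of 283 months = 28 months (rounded down)
After reduction: 283 − 28 = 255 months
Less pre-trial detention credit: 255 months − 26 months = 229 months
Cap at 425 months: 229 months is within the cap, no reduction.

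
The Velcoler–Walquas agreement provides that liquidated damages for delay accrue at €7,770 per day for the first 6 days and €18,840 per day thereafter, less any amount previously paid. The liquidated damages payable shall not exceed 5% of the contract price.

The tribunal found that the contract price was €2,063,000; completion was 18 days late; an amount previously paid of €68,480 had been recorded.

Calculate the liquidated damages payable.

€103,150

First 6 days: 6 × €7,770 = €46,620
Remaining days: (18 − 6) × €18,840 = €226,080
Accrued per-day damages: €46,620 + €226,080 = €272,700
Less amount previously paid: €272,700 − €68,480 = €204,220
Cap: 5% of €2,063,000 = €103,150
Cap at €103,150: €204,220 exceeds the cap → €103,150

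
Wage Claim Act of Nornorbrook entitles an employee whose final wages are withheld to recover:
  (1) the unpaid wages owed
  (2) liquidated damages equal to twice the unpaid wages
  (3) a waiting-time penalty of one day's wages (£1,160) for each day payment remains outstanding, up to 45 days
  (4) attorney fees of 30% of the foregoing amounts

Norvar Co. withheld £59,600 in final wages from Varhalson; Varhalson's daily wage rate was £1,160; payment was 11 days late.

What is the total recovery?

£249,028

Doubled: 2 × £59,600 = £119,200
Penalty days: min(11, 45) = 11
Waiting-time penalty: 11 × £1,160 = £12,760
Subtotal: £59,600 + £119,200 + £12,760 = £191,560
Attorney fees: 30% of £191,560 = £57,468
Total award: £191,560 + £57,468 = £249,028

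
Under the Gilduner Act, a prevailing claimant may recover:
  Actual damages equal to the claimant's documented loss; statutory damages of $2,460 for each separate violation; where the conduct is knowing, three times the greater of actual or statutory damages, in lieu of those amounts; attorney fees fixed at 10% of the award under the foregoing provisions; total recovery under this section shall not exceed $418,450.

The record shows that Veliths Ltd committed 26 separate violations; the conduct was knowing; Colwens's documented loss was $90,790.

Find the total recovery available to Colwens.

Statutory damages: 26 × $2,460 = $63,960
Greater of actual damages ($90,790) or statutory damages ($63,960): $90,790
Trebled: 3 × $90,790 = $272,370
Attorney fees: 10% of $272,370 = $27,237
Total before cap: $272,370 + $27,237 = $299,607
Cap at $418,450: $299,607 is within the cap, no reduction.

$299,607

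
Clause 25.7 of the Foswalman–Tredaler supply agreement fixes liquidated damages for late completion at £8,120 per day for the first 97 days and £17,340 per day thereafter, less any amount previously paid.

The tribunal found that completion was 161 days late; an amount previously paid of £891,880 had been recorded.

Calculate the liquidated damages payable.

First 97 days: 97 × £8,120 = £787,640
Remaining days: (161 − 97) × £17,340 = £1,109,760
Accrued per-day damages: £787,640 + £1,109,760 = £1,897,400
Less amount previously paid: £1,897,400 − £891,880 = £1,005,520

Liquidated damages: £1,005,520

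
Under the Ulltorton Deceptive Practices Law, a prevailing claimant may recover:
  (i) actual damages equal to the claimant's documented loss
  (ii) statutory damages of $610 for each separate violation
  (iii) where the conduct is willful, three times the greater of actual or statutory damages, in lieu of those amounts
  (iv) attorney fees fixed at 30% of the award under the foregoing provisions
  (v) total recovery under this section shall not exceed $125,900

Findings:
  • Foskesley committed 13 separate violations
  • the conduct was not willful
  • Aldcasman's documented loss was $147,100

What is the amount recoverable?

Total recovery: $125,900

Statutory damages: 13 × $610 = $7,930
Conduct not willful: the in-lieu enhancement does not apply.
Actual plus statutory damages: $147,100 + $7,930 = $155,030
Attorney fees: 30% of $155,030 = $46,509
Total before cap: $155,030 + $46,509 = $201,539
Cap at $125,900: $201,539 exceeds the cap → $125,900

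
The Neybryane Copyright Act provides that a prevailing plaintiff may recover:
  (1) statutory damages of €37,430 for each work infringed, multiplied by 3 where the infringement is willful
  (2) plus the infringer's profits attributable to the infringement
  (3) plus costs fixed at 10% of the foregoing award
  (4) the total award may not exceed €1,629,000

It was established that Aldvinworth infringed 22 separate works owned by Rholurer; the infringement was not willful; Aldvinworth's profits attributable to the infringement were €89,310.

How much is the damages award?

Statutory damages: 22 × €37,430 = €823,460
Infringement not willful: no ×3 enhancement.
Combined award: €823,460 + €89,310 = €912,770
Costs: 10% of €912,770 = €91,277
Award plus costs: €912,770 + €91,277 = €1,004,047
Cap at €1,629,000: €1,004,047 is within the cap, no reduction.

€1,004,047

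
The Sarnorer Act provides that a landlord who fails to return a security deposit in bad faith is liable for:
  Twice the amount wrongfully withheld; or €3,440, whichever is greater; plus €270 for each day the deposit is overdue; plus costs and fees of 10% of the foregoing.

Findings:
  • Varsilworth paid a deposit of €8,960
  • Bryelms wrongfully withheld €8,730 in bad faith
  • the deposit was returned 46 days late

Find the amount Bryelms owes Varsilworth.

€32,868

Doubled: 2 × €8,730 = €17,460
Minimum €3,440: €17,460 meets the minimum, no increase.
Late-return penalty: 46 × €270 = €12,420
Damages plus late penalty: €17,460 + €12,420 = €29,880
Costs and fees: 10% of €29,880 = €2,988
Total recovery: €29,880 + €2,988 = €32,868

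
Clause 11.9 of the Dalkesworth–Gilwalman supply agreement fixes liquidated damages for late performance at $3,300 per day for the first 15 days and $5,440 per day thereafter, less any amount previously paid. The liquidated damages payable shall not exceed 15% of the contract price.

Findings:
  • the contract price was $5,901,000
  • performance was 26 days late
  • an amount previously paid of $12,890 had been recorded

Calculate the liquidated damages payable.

First 15 days: 15 × $3,300 = $49,500
Remaining days: (26 − 15) × $5,440 = $59,840
Accrued per-day damages: $49,500 + $59,840 = $109,340
Less amount previously paid: $109,340 − $12,890 = $96,450
Cap: 15% of $5,901,000 = $885,150
Cap at $885,150: $96,450 is within the cap, no reduction.

$96,450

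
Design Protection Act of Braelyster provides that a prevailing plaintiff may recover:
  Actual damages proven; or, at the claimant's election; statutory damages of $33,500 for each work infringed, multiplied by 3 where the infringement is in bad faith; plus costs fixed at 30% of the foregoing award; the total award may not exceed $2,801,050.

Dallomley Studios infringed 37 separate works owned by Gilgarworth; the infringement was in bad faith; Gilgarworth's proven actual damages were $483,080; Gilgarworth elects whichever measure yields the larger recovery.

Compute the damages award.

Statutory damages: 37 × $33,500 = $1,239,500
Trebled: 3 × $1,239,500 = $3,718,500
Greater of actual damages ($483,080) or enhanced statutory damages ($3,718,500): $3,718,500
Costs: 30% of $3,718,500 = $1,115,550
Award plus costs: $3,718,500 + $1,115,550 = $4,834,050
Cap at $2,801,050: $4,834,050 exceeds the cap → $2,801,050

Award: $2,801,050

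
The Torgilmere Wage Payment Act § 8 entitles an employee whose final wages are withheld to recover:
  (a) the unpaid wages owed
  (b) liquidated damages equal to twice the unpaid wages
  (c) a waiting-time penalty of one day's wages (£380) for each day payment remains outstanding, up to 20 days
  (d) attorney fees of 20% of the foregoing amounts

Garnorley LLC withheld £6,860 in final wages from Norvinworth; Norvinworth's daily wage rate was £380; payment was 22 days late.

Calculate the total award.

£33,816

Doubled: 2 × £6,860 = £13,720
Penalty days: min(22, 20) = 20
Waiting-time penalty: 20 × £380 = £7,600
Subtotal: £6,860 + £13,720 + £7,600 = £28,180
Attorney fees: 20% of £28,180 = £5,636
Total award: £28,180 + £5,636 = £33,816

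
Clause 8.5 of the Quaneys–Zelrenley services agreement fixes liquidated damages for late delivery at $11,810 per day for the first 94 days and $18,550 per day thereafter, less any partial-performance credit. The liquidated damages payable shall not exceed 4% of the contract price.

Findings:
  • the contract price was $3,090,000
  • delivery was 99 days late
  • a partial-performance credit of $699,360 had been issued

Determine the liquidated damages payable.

$123,600

First 94 days: 94 × $11,810 = $1,110,140
Remaining days: (99 − 94) × $18,550 = $92,750
Accrued per-day damages: $1,110,140 + $92,750 = $1,202,890
Less partial-performance credit: $1,202,890 − $699,360 = $503,530
Cap: 4% of $3,090,000 = $123,600
Cap at $123,600: $503,530 exceeds the cap → $123,600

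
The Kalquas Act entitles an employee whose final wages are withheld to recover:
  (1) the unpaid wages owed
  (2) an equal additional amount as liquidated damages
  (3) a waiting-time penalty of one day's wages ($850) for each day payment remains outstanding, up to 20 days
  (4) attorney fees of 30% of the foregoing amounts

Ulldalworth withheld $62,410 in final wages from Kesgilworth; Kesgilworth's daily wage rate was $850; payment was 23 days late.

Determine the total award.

Liquidated damages (equal amount): $62,410
Penalty days: min(23, 20) = 20
Waiting-time penalty: 20 × $850 = $17,000
Subtotal: $62,410 + $62,410 + $17,000 = $141,820
Attorney fees: 30% of $141,820 = $42,546
Total award: $141,820 + $42,546 = $184,366

$184,366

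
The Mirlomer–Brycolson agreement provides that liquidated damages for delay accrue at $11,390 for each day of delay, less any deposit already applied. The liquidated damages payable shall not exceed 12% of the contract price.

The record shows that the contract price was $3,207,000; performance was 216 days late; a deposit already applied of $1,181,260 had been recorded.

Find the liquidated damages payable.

Per-day damages: 216 × $11,390 = $2,460,240
Less deposit already applied: $2,460,240 − $1,181,260 = $1,278,980
Cap: 12% of $3,207,000 = $384,840
Cap at $384,840: $1,278,980 exceeds the cap → $384,840

$384,840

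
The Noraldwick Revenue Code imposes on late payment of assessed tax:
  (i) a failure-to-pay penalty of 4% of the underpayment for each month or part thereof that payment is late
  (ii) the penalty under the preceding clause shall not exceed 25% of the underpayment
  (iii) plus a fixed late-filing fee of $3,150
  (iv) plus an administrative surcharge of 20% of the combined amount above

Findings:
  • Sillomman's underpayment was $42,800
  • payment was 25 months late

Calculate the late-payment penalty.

Accrued rate: 4% × 25 = 100%, capped at 25% → 25%
Failure-to-pay penalty: 25% of $42,800 = $10,700
Penalty before surcharge: $10,700 + $3,150 = $13,850
Administrative surcharge: 20% of $13,850 = $2,770
Total penalty: $13,850 + $2,770 = $16,620

$16,620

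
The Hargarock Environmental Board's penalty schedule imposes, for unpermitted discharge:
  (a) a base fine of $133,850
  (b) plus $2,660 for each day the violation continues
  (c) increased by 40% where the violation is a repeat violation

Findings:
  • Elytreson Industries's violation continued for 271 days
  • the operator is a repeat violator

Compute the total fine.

Per-day component: 271 × $2,660 = $720,860
Base plus per-day: $133,850 + $720,860 = $854,710
Enhancement: 40% of $854,710 = $341,884
Enhanced fine: $854,710 + $341,884 = $1,196,594

$1,196,594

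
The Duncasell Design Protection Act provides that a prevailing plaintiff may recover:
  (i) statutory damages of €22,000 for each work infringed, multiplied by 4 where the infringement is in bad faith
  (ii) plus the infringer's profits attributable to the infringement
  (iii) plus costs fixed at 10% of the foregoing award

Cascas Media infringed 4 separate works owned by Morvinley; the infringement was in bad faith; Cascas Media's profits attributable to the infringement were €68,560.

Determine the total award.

Statutory damages: 4 × €22,000 = €88,000
Multiplied by 4: 4 × €88,000 = €352,000
Combined award: €352,000 + €68,560 = €420,560
Costs: 10% of €420,560 = €42,056
Award plus costs: €420,560 + €42,056 = €462,616

€462,616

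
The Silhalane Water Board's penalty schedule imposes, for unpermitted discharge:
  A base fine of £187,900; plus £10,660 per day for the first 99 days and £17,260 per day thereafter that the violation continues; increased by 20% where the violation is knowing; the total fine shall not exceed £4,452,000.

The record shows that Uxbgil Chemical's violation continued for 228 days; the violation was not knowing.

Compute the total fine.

£3,469,780

First 99 days: 99 × £10,660 = £1,055,340
Remaining days: (228 − 99) × £17,260 = £2,226,540
Per-day component: £1,055,340 + £2,226,540 = £3,281,880
Base plus per-day: £187,900 + £3,281,880 = £3,469,780
The violation was not knowing: no 20% increase.
Cap at £4,452,000: £3,469,780 is within the cap, no reduction.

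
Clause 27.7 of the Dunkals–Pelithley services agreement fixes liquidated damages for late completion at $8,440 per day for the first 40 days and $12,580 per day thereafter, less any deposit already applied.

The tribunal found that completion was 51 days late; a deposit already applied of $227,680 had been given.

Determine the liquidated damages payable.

First 40 days: 40 × $8,440 = $337,600
Remaining days: (51 − 40) × $12,580 = $138,380
Accrued per-day damages: $337,600 + $138,380 = $475,980
Less deposit already applied: $475,980 − $227,680 = $248,300

$248,300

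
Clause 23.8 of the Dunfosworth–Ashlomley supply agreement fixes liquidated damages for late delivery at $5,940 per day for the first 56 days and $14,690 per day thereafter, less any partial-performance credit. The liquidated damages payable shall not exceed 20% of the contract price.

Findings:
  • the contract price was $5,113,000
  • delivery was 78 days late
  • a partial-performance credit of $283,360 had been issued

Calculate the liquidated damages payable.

First 56 days: 56 × $5,940 = $332,640
Remaining days: (78 − 56) × $14,690 = $323,180
Accrued per-day damages: $332,640 + $323,180 = $655,820
Less partial-performance credit: $655,820 − $283,360 = $372,460
Cap: 20% of $5,113,000 = $1,022,600
Cap at $1,022,600: $372,460 is within the cap, no reduction.

$372,460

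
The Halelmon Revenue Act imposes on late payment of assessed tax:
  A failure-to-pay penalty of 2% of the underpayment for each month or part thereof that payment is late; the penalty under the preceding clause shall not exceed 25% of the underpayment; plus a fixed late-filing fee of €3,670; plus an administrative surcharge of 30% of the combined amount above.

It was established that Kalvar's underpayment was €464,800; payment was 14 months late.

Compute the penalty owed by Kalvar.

Accrued rate: 2% × 14 = 28%, capped at 25% → 25%
Failure-to-pay penalty: 25% of €464,800 = €116,200
Penalty before surcharge: €116,200 + €3,670 = €119,870
Administrative surcharge: 30% of €119,870 = €35,961
Total penalty: €119,870 + €35,961 = €155,831

Penalty: €155,831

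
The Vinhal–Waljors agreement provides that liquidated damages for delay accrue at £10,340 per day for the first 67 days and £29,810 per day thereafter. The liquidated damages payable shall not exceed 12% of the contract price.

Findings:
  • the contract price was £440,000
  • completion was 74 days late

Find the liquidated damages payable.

£52,800

First 67 days: 67 × £10,340 = £692,780
Remaining days: (74 − 67) × £29,810 = £208,670
Accrued per-day damages: £692,780 + £208,670 = £901,450
Cap: 12% of £440,000 = £52,800
Cap at £52,800: £901,450 exceeds the cap → £52,800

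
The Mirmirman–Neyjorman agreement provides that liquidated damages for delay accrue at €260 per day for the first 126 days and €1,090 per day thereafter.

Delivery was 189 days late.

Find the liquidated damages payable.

First 126 days: 126 × €260 = €32,760
Remaining days: (189 − 126) × €1,090 = €68,670
Accrued per-day damages: €32,760 + €68,670 = €101,430

€101,430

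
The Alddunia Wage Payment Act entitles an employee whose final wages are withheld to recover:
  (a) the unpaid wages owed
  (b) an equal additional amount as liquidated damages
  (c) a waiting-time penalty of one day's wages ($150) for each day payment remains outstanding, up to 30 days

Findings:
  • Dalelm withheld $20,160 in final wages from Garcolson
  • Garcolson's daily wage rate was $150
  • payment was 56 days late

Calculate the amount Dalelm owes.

$44,820

Liquidated damages (equal amount): $20,160
Penalty days: min(56, 30) = 30
Waiting-time penalty: 30 × $150 = $4,500
Total award: $20,160 + $20,160 + $4,500 = $44,820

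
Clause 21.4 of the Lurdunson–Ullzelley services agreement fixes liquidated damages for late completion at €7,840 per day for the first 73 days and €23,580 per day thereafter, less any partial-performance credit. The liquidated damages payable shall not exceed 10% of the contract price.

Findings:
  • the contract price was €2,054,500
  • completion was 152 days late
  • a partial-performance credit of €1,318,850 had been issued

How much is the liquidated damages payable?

€205,450

First 73 days: 73 × €7,840 = €572,320
Remaining days: (152 − 73) × €23,580 = €1,862,820
Accrued per-day damages: €572,320 + €1,862,820 = €2,435,140
Less partial-performance credit: €2,435,140 − €1,318,850 = €1,116,290
Cap: 10% of €2,054,500 = €205,450
Cap at €205,450: €1,116,290 exceeds the cap → €205,450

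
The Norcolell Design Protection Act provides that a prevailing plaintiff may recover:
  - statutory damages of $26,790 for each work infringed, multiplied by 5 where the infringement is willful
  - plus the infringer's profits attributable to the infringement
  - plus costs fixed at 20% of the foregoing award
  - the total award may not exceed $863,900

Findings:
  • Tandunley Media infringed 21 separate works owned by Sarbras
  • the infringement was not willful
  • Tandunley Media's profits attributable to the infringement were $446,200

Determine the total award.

$863,900

Statutory damages: 21 × $26,790 = $562,590
Infringement not willful: no ×5 enhancement.
Combined award: $562,590 + $446,200 = $1,008,790
Costs: 20% of $1,008,790 = $201,758
Award plus costs: $1,008,790 + $201,758 = $1,210,548
Cap at $863,900: $1,210,548 exceeds the cap → $863,900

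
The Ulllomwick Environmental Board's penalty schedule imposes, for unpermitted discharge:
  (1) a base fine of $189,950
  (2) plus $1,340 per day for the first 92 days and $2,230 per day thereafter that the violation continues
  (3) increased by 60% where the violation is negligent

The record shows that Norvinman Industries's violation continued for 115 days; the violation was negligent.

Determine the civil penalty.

First 92 days: 92 × $1,340 = $123,280
Remaining days: (115 − 92) × $2,230 = $51,290
Per-day component: $123,280 + $51,290 = $174,570
Base plus per-day: $189,950 + $174,570 = $364,520
Enhancement: 60% of $364,520 = $218,712
Enhanced fine: $364,520 + $218,712 = $583,232

$583,232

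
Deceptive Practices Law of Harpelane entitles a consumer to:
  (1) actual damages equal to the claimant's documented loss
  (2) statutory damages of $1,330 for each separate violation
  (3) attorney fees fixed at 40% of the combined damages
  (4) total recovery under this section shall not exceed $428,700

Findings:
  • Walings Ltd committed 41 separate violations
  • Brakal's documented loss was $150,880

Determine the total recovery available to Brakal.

$287,574

Statutory damages: 41 × $1,330 = $54,530
Combined damages: $150,880 + $54,530 = $205,410
Attorney fees: 40% of $205,410 = $82,164
Total before cap: $205,410 + $82,164 = $287,574
Cap at $428,700: $287,574 is within the cap, no reduction.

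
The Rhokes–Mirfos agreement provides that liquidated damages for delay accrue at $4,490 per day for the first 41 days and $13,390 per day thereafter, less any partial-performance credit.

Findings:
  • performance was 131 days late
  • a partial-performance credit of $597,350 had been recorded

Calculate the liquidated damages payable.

First 41 days: 41 × $4,490 = $184,090
Remaining days: (131 − 41) × $13,390 = $1,205,100
Accrued per-day damages: $184,090 + $1,205,100 = $1,389,190
Less partial-performance credit: $1,389,190 − $597,350 = $791,840

Liquidated damages: $791,840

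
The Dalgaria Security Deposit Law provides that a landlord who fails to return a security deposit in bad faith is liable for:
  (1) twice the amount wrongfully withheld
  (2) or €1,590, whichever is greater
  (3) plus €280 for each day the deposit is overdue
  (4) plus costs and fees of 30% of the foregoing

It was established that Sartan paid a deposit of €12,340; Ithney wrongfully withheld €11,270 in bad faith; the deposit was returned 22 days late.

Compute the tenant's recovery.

Doubled: 2 × €11,270 = €22,540
Minimum €1,590: €22,540 meets the minimum, no increase.
Late-return penalty: 22 × €280 = €6,160
Damages plus late penalty: €22,540 + €6,160 = €28,700
Costs and fees: 30% of €28,700 = €8,610
Total recovery: €28,700 + €8,610 = €37,310

€37,310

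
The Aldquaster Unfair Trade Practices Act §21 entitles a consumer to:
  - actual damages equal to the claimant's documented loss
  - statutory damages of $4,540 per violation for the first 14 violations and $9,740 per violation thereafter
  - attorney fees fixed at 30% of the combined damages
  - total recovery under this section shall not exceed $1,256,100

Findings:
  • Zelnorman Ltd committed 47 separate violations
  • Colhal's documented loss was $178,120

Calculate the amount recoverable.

First 14 violations: 14 × $4,540 = $63,560
Remaining violations: (47 − 14) × $9,740 = $321,420
Statutory damages: $63,560 + $321,420 = $384,980
Combined damages: $178,120 + $384,980 = $563,100
Attorney fees: 30% of $563,100 = $168,930
Total before cap: $563,100 + $168,930 = $732,030
Cap at $1,256,100: $732,030 is within the cap, no reduction.

$732,030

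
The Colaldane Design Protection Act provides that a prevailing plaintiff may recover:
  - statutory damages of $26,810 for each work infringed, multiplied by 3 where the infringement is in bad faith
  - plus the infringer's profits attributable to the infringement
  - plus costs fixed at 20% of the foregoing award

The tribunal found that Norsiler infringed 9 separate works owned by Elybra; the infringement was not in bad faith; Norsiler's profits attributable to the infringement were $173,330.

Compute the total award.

Statutory damages: 9 × $26,810 = $241,290
Infringement not in bad faith: no ×3 enhancement.
Combined award: $241,290 + $173,330 = $414,620
Costs: 20% of $414,620 = $82,924
Award plus costs: $414,620 + $82,924 = $497,544

Award: $497,544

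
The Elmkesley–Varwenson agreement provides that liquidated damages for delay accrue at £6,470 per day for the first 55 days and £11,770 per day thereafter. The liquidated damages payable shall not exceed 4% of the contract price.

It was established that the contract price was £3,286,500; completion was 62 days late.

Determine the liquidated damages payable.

£131,460

First 55 days: 55 × £6,470 = £355,850
Remaining days: (62 − 55) × £11,770 = £82,390
Accrued per-day damages: £355,850 + £82,390 = £438,240
Cap: 4% of £3,286,500 = £131,460
Cap at £131,460: £438,240 exceeds the cap → £131,460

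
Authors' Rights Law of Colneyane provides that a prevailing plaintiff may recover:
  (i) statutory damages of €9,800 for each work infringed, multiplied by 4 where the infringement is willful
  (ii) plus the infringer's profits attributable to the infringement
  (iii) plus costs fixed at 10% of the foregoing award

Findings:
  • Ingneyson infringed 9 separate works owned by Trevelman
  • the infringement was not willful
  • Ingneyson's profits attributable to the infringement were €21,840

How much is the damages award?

Statutory damages: 9 × €9,800 = €88,200
Infringement not willful: no ×4 enhancement.
Combined award: €88,200 + €21,840 = €110,040
Costs: 10% of €110,040 = €11,004
Award plus costs: €110,040 + €11,004 = €121,044

€121,044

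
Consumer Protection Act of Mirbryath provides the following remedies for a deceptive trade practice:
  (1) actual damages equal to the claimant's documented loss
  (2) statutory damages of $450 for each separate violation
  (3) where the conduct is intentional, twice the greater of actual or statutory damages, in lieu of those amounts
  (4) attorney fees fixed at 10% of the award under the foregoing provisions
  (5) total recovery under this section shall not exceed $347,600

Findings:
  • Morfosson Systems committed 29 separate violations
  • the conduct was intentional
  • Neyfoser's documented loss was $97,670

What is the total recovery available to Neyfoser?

$214,874

Statutory damages: 29 × $450 = $13,050
Greater of actual damages ($97,670) or statutory damages ($13,050): $97,670
Doubled: 2 × $97,670 = $195,340
Attorney fees: 10% of $195,340 = $19,534
Total before cap: $195,340 + $19,534 = $214,874
Cap at $347,600: $214,874 is within the cap, no reduction.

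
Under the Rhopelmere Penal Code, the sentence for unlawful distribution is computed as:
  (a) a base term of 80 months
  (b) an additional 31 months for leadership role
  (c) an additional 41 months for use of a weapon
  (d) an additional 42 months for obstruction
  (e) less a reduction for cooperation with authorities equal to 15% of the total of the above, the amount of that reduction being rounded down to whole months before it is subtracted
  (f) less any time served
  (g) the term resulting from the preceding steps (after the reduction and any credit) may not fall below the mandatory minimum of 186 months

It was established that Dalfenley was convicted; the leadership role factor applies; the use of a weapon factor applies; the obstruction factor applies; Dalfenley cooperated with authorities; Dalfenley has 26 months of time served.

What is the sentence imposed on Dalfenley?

Leadership role enhancement: +31 months
Use of a weapon enhancement: +41 months
Obstruction enhancement: +42 months
Adjusted term: 80 months + 31 months + 41 months + 42 months = 194 months
Cooperation with authorities reduction: 15% of 194 months = 29 months (rounded down)
After reduction: 194 − 29 = 165 months
Less time served: 165 months − 26 months = 139 months
Minimum 186 months: 139 months is below the minimum → 186 months

186 months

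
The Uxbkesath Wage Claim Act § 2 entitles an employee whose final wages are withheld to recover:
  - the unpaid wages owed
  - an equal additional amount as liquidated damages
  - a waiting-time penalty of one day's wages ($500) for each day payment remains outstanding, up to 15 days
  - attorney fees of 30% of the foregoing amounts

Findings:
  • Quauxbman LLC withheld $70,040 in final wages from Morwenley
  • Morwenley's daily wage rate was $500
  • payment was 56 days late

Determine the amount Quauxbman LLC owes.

Liquidated damages (equal amount): $70,040
Penalty days: min(56, 15) = 15
Waiting-time penalty: 15 × $500 = $7,500
Subtotal: $70,040 + $70,040 + $7,500 = $147,580
Attorney fees: 30% of $147,580 = $44,274
Total award: $147,580 + $44,274 = $191,854

$191,854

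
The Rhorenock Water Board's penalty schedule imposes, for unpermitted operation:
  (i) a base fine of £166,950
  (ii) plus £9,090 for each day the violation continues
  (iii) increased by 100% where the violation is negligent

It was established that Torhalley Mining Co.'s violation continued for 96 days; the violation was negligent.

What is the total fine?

Per-day component: 96 × £9,090 = £872,640
Base plus per-day: £166,950 + £872,640 = £1,039,590
Enhancement: 100% of £1,039,590 = £1,039,590
Enhanced fine: £1,039,590 + £1,039,590 = £2,079,180

Civil penalty: £2,079,180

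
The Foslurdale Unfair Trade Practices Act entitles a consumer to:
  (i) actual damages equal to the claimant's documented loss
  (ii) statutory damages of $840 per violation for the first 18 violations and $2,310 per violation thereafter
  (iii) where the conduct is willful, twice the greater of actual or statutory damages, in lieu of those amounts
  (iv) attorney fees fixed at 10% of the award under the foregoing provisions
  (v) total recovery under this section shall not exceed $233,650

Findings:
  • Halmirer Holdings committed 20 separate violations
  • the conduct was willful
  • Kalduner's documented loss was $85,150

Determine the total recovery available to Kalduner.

First 18 violations: 18 × $840 = $15,120
Remaining violations: (20 − 18) × $2,310 = $4,620
Statutory damages: $15,120 + $4,620 = $19,740
Greater of actual damages ($85,150) or statutory damages ($19,740): $85,150
Doubled: 2 × $85,150 = $170,300
Attorney fees: 10% of $170,300 = $17,030
Total before cap: $170,300 + $17,030 = $187,330
Cap at $233,650: $187,330 is within the cap, no reduction.

$187,330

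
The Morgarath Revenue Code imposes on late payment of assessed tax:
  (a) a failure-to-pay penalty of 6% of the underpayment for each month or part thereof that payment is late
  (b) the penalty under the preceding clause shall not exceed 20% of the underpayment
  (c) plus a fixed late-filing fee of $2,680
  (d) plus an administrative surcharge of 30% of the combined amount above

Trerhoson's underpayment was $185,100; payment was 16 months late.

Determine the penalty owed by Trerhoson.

$51,610

Accrued rate: 6% × 16 = 96%, capped at 20% → 20%
Failure-to-pay penalty: 20% of $185,100 = $37,020
Penalty before surcharge: $37,020 + $2,680 = $39,700
Administrative surcharge: 30% of $39,700 = $11,910
Total penalty: $39,700 + $11,910 = $51,610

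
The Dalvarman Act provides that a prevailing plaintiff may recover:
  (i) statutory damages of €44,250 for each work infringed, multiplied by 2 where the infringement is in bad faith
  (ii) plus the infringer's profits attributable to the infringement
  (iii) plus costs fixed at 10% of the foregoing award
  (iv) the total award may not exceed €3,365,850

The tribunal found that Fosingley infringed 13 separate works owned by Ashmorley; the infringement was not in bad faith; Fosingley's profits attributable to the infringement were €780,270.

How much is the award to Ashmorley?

€1,491,072

Statutory damages: 13 × €44,250 = €575,250
Infringement not in bad faith: no ×2 enhancement.
Combined award: €575,250 + €780,270 = €1,355,520
Costs: 10% of €1,355,520 = €135,552
Award plus costs: €1,355,520 + €135,552 = €1,491,072
Cap at €3,365,850: €1,491,072 is within the cap, no reduction.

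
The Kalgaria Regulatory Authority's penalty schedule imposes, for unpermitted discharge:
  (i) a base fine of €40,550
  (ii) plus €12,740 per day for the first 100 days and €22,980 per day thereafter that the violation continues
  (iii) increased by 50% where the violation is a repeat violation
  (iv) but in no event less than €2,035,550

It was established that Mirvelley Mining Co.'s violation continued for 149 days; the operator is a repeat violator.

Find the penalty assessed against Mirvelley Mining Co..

First 100 days: 100 × €12,740 = €1,274,000
Remaining days: (149 − 100) × €22,980 = €1,126,020
Per-day component: €1,274,000 + €1,126,020 = €2,400,020
Base plus per-day: €40,550 + €2,400,020 = €2,440,570
Enhancement: 50% of €2,440,570 = €1,220,285
Enhanced fine: €2,440,570 + €1,220,285 = €3,660,855
Minimum €2,035,550: €3,660,855 meets the minimum, no increase.

€3,660,855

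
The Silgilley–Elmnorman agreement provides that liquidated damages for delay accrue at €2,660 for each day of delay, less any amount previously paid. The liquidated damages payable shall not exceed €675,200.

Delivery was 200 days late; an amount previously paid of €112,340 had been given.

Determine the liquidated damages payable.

Per-day damages: 200 × €2,660 = €532,000
Less amount previously paid: €532,000 − €112,340 = €419,660
Cap at €675,200: €419,660 is within the cap, no reduction.

Liquidated damages: €419,660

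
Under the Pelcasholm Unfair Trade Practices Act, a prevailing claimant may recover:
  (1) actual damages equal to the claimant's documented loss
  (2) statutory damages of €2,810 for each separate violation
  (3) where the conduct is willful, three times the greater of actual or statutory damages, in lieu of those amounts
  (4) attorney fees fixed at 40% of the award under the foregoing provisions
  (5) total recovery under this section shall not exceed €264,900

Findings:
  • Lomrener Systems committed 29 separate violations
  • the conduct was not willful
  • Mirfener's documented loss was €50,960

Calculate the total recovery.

Total recovery: €185,430

Statutory damages: 29 × €2,810 = €81,490
Conduct not willful: the in-lieu enhancement does not apply.
Actual plus statutory damages: €50,960 + €81,490 = €132,450
Attorney fees: 40% of €132,450 = €52,980
Total before cap: €132,450 + €52,980 = €185,430
Cap at €264,900: €185,430 is within the cap, no reduction.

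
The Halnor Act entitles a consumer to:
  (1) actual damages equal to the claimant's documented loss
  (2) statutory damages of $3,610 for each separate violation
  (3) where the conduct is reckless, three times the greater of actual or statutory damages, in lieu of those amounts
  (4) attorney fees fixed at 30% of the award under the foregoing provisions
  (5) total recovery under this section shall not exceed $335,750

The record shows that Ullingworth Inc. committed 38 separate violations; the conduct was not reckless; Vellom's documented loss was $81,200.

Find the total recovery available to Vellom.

Statutory damages: 38 × $3,610 = $137,180
Conduct not reckless: the in-lieu enhancement does not apply.
Actual plus statutory damages: $81,200 + $137,180 = $218,380
Attorney fees: 30% of $218,380 = $65,514
Total before cap: $218,380 + $65,514 = $283,894
Cap at $335,750: $283,894 is within the cap, no reduction.

$283,894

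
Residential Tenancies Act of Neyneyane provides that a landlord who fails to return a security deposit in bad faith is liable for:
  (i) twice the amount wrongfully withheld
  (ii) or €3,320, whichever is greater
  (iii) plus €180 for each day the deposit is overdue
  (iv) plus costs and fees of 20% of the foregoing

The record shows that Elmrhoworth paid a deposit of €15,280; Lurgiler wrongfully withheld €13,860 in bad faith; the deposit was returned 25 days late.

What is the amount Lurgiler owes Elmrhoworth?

€38,664

Doubled: 2 × €13,860 = €27,720
Minimum €3,320: €27,720 meets the minimum, no increase.
Late-return penalty: 25 × €180 = €4,500
Damages plus late penalty: €27,720 + €4,500 = €32,220
Costs and fees: 20% of €32,220 = €6,444
Total recovery: €32,220 + €6,444 = €38,664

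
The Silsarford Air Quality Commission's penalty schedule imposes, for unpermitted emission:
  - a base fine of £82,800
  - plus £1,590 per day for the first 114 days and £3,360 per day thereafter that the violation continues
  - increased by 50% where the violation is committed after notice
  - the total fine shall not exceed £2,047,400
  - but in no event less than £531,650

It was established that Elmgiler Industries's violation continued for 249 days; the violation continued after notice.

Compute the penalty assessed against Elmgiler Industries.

First 114 days: 114 × £1,590 = £181,260
Remaining days: (249 − 114) × £3,360 = £453,600
Per-day component: £181,260 + £453,600 = £634,860
Base plus per-day: £82,800 + £634,860 = £717,660
Enhancement: 50% of £717,660 = £358,830
Enhanced fine: £717,660 + £358,830 = £1,076,490
Cap at £2,047,400: £1,076,490 is within the cap, no reduction.
Minimum £531,650: £1,076,490 meets the minimum, no increase.

£1,076,490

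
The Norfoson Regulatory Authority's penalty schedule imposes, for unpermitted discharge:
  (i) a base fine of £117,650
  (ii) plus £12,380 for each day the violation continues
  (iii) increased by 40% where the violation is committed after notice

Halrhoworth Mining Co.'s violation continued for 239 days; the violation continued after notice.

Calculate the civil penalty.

Per-day component: 239 × £12,380 = £2,958,820
Base plus per-day: £117,650 + £2,958,820 = £3,076,470
Enhancement: 40% of £3,076,470 = £1,230,588
Enhanced fine: £3,076,470 + £1,230,588 = £4,307,058

£4,307,058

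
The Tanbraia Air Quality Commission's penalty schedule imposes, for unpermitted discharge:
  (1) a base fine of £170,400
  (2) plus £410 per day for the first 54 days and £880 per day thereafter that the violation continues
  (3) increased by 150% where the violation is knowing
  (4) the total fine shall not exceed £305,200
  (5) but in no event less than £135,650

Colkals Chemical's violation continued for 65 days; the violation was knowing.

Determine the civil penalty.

First 54 days: 54 × £410 = £22,140
Remaining days: (65 − 54) × £880 = £9,680
Per-day component: £22,140 + £9,680 = £31,820
Base plus per-day: £170,400 + £31,820 = £202,220
Enhancement: 150% of £202,220 = £303,330
Enhanced fine: £202,220 + £303,330 = £505,550
Cap at £305,200: £505,550 exceeds the cap → £305,200
Minimum £135,650: £305,200 meets the minimum, no increase.

Civil penalty: £305,200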